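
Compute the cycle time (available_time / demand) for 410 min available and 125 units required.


Cycle time = available time / demand
= 410 / 125
= 3.28 min/unit


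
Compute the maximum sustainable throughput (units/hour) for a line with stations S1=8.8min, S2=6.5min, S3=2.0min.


Bottleneck = longest station time
Station times: [8.8, 6.5, 2.0]
Max = 8.8 min
Rate = 60 / 8.8
= 6.82 units/hour (bottleneck: 8.8min)


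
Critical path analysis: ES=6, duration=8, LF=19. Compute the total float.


EF = ES + duration = 6 + 8 = 14
LS = LF - duration = 19 - 8 = 11
Total Float = LF - EF = 19 - 14
(or LS - ES = 11 - 6)
= 5


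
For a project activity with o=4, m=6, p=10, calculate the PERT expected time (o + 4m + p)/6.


te = (o + 4m + p) / 6
= (4 + 4×6 + 10) / 6
= (4 + 24 + 10) / 6
= 38 / 6
= 6.33


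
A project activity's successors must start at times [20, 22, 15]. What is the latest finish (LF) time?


LF = min of all successor start times
Successors start at: [20, 22, 15]
LF = min(20, 22, 15)
= 15


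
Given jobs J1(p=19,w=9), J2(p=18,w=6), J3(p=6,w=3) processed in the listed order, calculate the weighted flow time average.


Completion times:
  J1: C=19, w×C=9×19=171
  J2: C=37, w×C=6×37=222
  J3: C=43, w×C=3×43=129
Sum w×C = 522
Sum w = 18
Weighted avg = 522/18
= 29.00


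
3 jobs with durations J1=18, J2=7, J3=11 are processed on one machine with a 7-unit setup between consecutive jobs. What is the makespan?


Makespan = Σ processing + (n-1) × setup
= (18 + 7 + 11) + (3-1)×7
= 36 + 14
= 50 time units


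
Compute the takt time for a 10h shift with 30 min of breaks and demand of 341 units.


Available = 10×60 - 30 = 570 min
Takt time = 570 / 341
= 1.67 min/unit


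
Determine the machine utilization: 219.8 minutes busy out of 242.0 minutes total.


Utilization = busy / total × 100
= 219.8 / 242.0 × 100
= 90.8%


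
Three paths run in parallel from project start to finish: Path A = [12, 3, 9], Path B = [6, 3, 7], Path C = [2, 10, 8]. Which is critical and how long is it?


Path A: 12 + 3 + 9 = 24
Path B: 6 + 3 + 7 = 16
Path C: 2 + 10 + 8 = 20
Critical path = longest = max(24, 16, 20)
= 24 (Path A)


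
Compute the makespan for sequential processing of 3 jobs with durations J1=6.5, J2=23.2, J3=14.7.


Sequential makespan: sum all processing times
= 6.5 + 23.2 + 14.7
= 44.4 time units


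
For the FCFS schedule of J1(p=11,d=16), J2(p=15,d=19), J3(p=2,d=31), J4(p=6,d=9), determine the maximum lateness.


Lateness per job (L = C - d):
  J1: C=11, d=16, L=-5
  J2: C=26, d=19, L=7
  J3: C=28, d=31, L=-3
  J4: C=34, d=9, L=25
Lmax = max(-5, 7, -3, 25)
= 25


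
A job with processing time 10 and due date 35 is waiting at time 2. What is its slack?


Slack = due - current_time - processing
= 35 - 2 - 10
= 23


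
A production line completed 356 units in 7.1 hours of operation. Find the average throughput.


Throughput = units / time
= 356 / 7.1
= 50.1 units/hour


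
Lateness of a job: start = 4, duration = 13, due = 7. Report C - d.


Completion = 4 + 13 = 17
Lateness = C - d = 17 - 7
= 10


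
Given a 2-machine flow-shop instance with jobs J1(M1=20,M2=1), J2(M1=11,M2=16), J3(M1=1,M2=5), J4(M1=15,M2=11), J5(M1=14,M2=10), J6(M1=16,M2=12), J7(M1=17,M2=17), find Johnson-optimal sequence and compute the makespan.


Johnson's rule:
Group 1 (M1≤M2, sort by M1): ['J3', 'J2', 'J7']
Group 2 (M1>M2, sort desc M2): ['J6', 'J4', 'J5', 'J1']
Sequence: J3 → J2 → J7 → J6 → J4 → J5 → J1
Makespan calculation:
  J3: M1 done=1, M2 done=6
  J2: M1 done=12, M2 done=28
  J7: M1 done=29, M2 done=46
  J6: M1 done=45, M2 done=58
  J4: M1 done=60, M2 done=71
  J5: M1 done=74, M2 done=84
  J1: M1 done=94, M2 done=95
= Sequence: J3 → J2 → J7 → J6 → J4 → J5 → J1, Makespan: 95


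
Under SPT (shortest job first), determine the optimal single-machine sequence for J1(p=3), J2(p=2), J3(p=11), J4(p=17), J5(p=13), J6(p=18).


SPT: sort by shortest processing time
  J2: p=2
  J1: p=3
  J3: p=11
  J5: p=13
  J4: p=17
  J6: p=18
Order: J2 → J1 → J3 → J5 → J4 → J6


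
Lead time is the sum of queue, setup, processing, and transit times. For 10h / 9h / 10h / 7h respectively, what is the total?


Lead time = queue + setup + processing + transit
= 10 + 9 + 10 + 7
= 36 hours


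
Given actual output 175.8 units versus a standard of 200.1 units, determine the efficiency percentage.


Efficiency = (actual / standard) × 100
= (175.8 / 200.1) × 100
= 87.9%


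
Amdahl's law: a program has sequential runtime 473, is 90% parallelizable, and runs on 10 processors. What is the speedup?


Amdahl's law: T_p = T × ((1-p) + p/N)
= 473 × ((1-0.9) + 0.9/10)
= 473 × (0.10 + 0.0900)
= 473 × 0.1900
= 89.87
Speedup = 473/89.87
= 5.26×


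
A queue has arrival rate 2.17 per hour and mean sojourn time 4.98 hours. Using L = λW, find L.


Little's law: L = λ × W
= 2.17 × 4.98
= 10.81


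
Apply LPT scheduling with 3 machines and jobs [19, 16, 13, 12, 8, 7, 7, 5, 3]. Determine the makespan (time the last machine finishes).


Jobs (LPT sorted): [19, 16, 13, 12, 8, 7, 7, 5, 3]
Machines: 3
  J=19 → Machine 1 (load: 0+19=19)
  J=16 → Machine 2 (load: 0+16=16)
  J=13 → Machine 3 (load: 0+13=13)
  J=12 → Machine 3 (load: 13+12=25)
  J=8 → Machine 2 (load: 16+8=24)
  J=7 → Machine 1 (load: 19+7=26)
  J=7 → Machine 2 (load: 24+7=31)
  J=5 → Machine 3 (load: 25+5=30)
  J=3 → Machine 1 (load: 26+3=29)
Machine loads: [29, 31, 30]
Makespan = max = 31 time units


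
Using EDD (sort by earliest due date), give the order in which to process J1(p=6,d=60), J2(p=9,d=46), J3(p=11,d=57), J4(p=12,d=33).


EDD: sort by earliest due date
  J4: d=33, p=12
  J2: d=46, p=9
  J3: d=57, p=11
  J1: d=60, p=6
Order: J4 → J2 → J3 → J1


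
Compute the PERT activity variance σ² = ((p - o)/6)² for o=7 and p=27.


σ² = ((p - o) / 6)² = (p - o)² / 36
= (27 - 7)² / 36
= 20² / 36
= 400 / 36
= 11.1111


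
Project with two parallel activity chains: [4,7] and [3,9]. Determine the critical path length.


Path A: 4 + 7 = 11
Path B: 3 + 9 = 12
Critical path = longest = max(11, 12)
= 12 (Path B)


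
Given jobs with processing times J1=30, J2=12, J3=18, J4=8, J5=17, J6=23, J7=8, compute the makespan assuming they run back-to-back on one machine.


Sequential makespan: sum all processing times
= 30 + 12 + 18 + 8 + 17 + 23 + 8
= 116 time units


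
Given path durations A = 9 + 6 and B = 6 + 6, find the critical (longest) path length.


Path A: 9 + 6 = 15
Path B: 6 + 6 = 12
Critical path = longest = max(15, 12)
= 15 (Path A)


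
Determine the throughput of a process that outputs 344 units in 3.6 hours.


Throughput = units / time
= 344 / 3.6
= 95.6 units/hour


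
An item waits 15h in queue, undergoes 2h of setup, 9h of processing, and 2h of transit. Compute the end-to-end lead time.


Lead time = queue + setup + processing + transit
= 15 + 2 + 9 + 2
= 28 hours


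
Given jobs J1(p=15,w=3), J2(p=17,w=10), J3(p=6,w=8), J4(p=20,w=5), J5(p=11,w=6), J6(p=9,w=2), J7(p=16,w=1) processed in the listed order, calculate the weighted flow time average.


Completion times:
  J1: C=15, w×C=3×15=45
  J2: C=32, w×C=10×32=320
  J3: C=38, w×C=8×38=304
  J4: C=58, w×C=5×58=290
  J5: C=69, w×C=6×69=414
  J6: C=78, w×C=2×78=156
  J7: C=94, w×C=1×94=94
Sum w×C = 1623
Sum w = 35
Weighted avg = 1623/35
= 46.37


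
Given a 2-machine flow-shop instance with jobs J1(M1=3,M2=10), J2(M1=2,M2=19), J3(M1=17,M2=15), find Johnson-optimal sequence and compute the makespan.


Johnson's rule:
Group 1 (M1≤M2, sort by M1): ['J2', 'J1']
Group 2 (M1>M2, sort desc M2): ['J3']
Sequence: J2 → J1 → J3
Makespan calculation:
  J2: M1 done=2, M2 done=21
  J1: M1 done=5, M2 done=31
  J3: M1 done=22, M2 done=46
= Sequence: J2 → J1 → J3, Makespan: 46


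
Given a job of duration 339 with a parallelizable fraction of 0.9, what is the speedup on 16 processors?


Amdahl's law: T_p = T × ((1-p) + p/N)
= 339 × ((1-0.9) + 0.9/16)
= 339 × (0.10 + 0.0563)
= 339 × 0.1562
= 52.97
Speedup = 339/52.97
= 6.40×


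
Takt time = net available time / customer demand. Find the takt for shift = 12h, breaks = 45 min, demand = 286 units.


Available = 12×60 - 45 = 675 min
Takt time = 675 / 286
= 2.36 min/unit


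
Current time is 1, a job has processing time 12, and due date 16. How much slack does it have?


Slack = due - current_time - processing
= 16 - 1 - 12
= 3


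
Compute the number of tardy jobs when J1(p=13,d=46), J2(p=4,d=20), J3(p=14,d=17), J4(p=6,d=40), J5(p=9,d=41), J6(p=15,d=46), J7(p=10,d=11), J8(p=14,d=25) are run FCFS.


Completion vs due date:
  J1: C=13, d=46 → on time
  J2: C=17, d=20 → on time
  J3: C=31, d=17 → TARDY
  J4: C=37, d=40 → on time
  J5: C=46, d=41 → TARDY
  J6: C=61, d=46 → TARDY
  J7: C=71, d=11 → TARDY
  J8: C=85, d=25 → TARDY
Tardy jobs: J3, J5, J6, J7, J8
Count = 5


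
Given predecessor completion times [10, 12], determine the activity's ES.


ES = max of all predecessor completion times
Predecessors: [10, 12]
ES = max(10, 12)
= 12


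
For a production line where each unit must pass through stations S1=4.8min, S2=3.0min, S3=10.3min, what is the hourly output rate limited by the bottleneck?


Bottleneck = longest station time
Station times: [4.8, 3.0, 10.3]
Max = 10.3 min
Rate = 60 / 10.3
= 5.83 units/hour (bottleneck: 10.3min)


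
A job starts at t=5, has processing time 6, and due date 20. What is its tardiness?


Completion = start + processing = 5 + 6 = 11
Tardiness = max(0, C - d) = max(0, 11 - 20)
= max(0, -9)
= 0


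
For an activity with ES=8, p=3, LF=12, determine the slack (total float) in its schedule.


EF = ES + duration = 8 + 3 = 11
LS = LF - duration = 12 - 3 = 9
Total Float = LF - EF = 12 - 11
(or LS - ES = 9 - 8)
= 1


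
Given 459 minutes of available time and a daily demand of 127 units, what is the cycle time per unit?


Cycle time = available time / demand
= 459 / 127
= 3.61 min/unit


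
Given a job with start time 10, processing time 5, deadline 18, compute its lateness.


Completion = 10 + 5 = 15
Lateness = C - d = 15 - 18
= -3


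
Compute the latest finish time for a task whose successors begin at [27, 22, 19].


LF = min of all successor start times
Successors start at: [27, 22, 19]
LF = min(27, 22, 19)
= 19


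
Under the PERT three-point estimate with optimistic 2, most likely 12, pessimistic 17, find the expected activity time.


te = (o + 4m + p) / 6
= (2 + 4×12 + 17) / 6
= (2 + 48 + 17) / 6
= 67 / 6
= 11.17


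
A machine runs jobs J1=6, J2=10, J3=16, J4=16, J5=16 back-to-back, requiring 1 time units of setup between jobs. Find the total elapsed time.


Makespan = Σ processing + (n-1) × setup
= (6 + 10 + 16 + 16 + 16) + (5-1)×1
= 64 + 4
= 68 time units


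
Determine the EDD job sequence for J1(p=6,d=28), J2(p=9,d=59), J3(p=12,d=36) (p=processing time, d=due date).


EDD: sort by earliest due date
  J1: d=28, p=6
  J3: d=36, p=12
  J2: d=59, p=9
Order: J1 → J3 → J2


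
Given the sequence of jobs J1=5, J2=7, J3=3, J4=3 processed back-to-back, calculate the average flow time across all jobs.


Completion times:
  J1: completes at 5
  J2: completes at 12
  J3: completes at 15
  J4: completes at 18
Sum = 50
Average = 50/4
= 12.50


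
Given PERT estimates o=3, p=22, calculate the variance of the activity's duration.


σ² = ((p - o) / 6)² = (p - o)² / 36
= (22 - 3)² / 36
= 19² / 36
= 361 / 36
= 10.0278


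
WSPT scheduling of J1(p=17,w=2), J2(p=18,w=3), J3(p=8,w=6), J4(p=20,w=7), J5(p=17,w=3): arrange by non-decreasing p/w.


WSPT (Smith's rule): sort by p/w ascending
  J3: p/w = 8/6 = 1.333
  J4: p/w = 20/7 = 2.857
  J5: p/w = 17/3 = 5.667
  J2: p/w = 18/3 = 6.000
  J1: p/w = 17/2 = 8.500
Order: J3 → J4 → J5 → J2 → J1


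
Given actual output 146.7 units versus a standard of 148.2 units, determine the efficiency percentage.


Efficiency = (actual / standard) × 100
= (146.7 / 148.2) × 100
= 99.0%


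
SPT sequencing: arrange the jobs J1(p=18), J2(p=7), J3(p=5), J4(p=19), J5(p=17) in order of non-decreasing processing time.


SPT: sort by shortest processing time
  J3: p=5
  J2: p=7
  J5: p=17
  J1: p=18
  J4: p=19
Order: J3 → J2 → J5 → J1 → J4


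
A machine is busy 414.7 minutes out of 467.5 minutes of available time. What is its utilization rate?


Utilization = busy / total × 100
= 414.7 / 467.5 × 100
= 88.7%


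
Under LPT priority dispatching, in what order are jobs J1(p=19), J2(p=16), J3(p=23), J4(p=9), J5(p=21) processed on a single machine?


LPT: sort by longest processing time first
  J3: p=23
  J5: p=21
  J1: p=19
  J2: p=16
  J4: p=9
Order: J3 → J5 → J1 → J2 → J4


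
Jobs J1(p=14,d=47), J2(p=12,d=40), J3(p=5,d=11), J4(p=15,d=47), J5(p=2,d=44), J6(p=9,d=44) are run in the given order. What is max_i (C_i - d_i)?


Lateness per job (L = C - d):
  J1: C=14, d=47, L=-33
  J2: C=26, d=40, L=-14
  J3: C=31, d=11, L=20
  J4: C=46, d=47, L=-1
  J5: C=48, d=44, L=4
  J6: C=57, d=44, L=13
Lmax = max(-33, -14, 20, -1, 4, 13)
= 20


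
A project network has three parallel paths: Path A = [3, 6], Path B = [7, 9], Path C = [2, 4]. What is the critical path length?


Path A: 3 + 6 = 9
Path B: 7 + 9 = 16
Path C: 2 + 4 = 6
Critical path = longest = max(9, 16, 6)
= 16 (Path B)


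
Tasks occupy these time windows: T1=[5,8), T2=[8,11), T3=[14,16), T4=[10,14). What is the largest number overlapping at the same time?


Check each time point for overlaps:
  t=10: 2 tasks active (T2, T4)
Max concurrent = 2


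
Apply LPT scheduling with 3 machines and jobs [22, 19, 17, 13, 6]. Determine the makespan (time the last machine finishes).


Jobs (LPT sorted): [22, 19, 17, 13, 6]
Machines: 3
  J=22 → Machine 1 (load: 0+22=22)
  J=19 → Machine 2 (load: 0+19=19)
  J=17 → Machine 3 (load: 0+17=17)
  J=13 → Machine 3 (load: 17+13=30)
  J=6 → Machine 2 (load: 19+6=25)
Machine loads: [22, 25, 30]
Makespan = max = 30 time units


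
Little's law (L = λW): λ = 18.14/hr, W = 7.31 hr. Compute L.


Little's law: L = λ × W
= 18.14 × 7.31
= 132.60


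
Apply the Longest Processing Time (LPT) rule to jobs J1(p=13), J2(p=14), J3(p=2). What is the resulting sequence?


LPT: sort by longest processing time first
  J2: p=14
  J1: p=13
  J3: p=2
Order: J2 → J1 → J3


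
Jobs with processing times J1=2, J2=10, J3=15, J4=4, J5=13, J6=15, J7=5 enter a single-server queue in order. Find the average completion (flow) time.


Completion times:
  J1: completes at 2
  J2: completes at 12
  J3: completes at 27
  J4: completes at 31
  J5: completes at 44
  J6: completes at 59
  J7: completes at 64
Sum = 239
Average = 239/7
= 34.14


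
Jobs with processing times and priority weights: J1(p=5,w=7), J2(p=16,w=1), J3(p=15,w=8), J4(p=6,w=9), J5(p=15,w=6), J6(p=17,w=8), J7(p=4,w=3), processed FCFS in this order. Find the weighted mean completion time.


Completion times:
  J1: C=5, w×C=7×5=35
  J2: C=21, w×C=1×21=21
  J3: C=36, w×C=8×36=288
  J4: C=42, w×C=9×42=378
  J5: C=57, w×C=6×57=342
  J6: C=74, w×C=8×74=592
  J7: C=78, w×C=3×78=234
Sum w×C = 1890
Sum w = 42
Weighted avg = 1890/42
= 45.00


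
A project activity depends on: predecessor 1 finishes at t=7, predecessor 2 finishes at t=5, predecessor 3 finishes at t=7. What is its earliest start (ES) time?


ES = max of all predecessor completion times
Predecessors: [7, 5, 7]
ES = max(7, 5, 7)
= 7


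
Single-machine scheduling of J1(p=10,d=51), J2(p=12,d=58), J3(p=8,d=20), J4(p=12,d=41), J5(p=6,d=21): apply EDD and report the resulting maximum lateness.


EDD order: J3 → J5 → J4 → J1 → J2
Completion and lateness:
  J3: C=8, d=20, L=8-20=-12
  J5: C=14, d=21, L=14-21=-7
  J4: C=26, d=41, L=26-41=-15
  J1: C=36, d=51, L=36-51=-15
  J2: C=48, d=58, L=48-58=-10
Lmax = max(-12, -7, -15, -15, -10)
= -7


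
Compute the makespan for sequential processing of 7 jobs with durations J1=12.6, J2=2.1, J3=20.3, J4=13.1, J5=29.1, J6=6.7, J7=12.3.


Sequential makespan: sum all processing times
= 12.6 + 2.1 + 20.3 + 13.1 + 29.1 + 6.7 + 12.3
= 96.2 time units


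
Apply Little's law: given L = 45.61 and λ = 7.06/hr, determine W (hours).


Little's law: L = λW → W = L / λ
= 45.61 / 7.06
= 6.46 hours


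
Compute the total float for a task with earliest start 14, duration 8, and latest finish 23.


EF = ES + duration = 14 + 8 = 22
LS = LF - duration = 23 - 8 = 15
Total Float = LF - EF = 23 - 22
(or LS - ES = 15 - 14)
= 1


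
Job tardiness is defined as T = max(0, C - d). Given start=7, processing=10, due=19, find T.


Completion = start + processing = 7 + 10 = 17
Tardiness = max(0, C - d) = max(0, 17 - 19)
= max(0, -2)
= 0


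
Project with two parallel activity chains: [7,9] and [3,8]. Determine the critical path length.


Path A: 7 + 9 = 16
Path B: 3 + 8 = 11
Critical path = longest = max(16, 11)
= 16 (Path A)


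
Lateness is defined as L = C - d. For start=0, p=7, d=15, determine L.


Completion = 0 + 7 = 7
Lateness = C - d = 7 - 15
= -8


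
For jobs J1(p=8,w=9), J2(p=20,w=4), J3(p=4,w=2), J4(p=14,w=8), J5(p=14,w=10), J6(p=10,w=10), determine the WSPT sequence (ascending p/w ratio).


WSPT (Smith's rule): sort by p/w ascending
  J1: p/w = 8/9 = 0.889
  J6: p/w = 10/10 = 1.000
  J5: p/w = 14/10 = 1.400
  J4: p/w = 14/8 = 1.750
  J3: p/w = 4/2 = 2.000
  J2: p/w = 20/4 = 5.000
Order: J1 → J6 → J5 → J4 → J3 → J2


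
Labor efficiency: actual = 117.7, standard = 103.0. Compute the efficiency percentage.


Efficiency = (actual / standard) × 100
= (117.7 / 103.0) × 100
= 114.3%


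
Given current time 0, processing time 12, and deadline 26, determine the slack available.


Slack = due - current_time - processing
= 26 - 0 - 12
= 14


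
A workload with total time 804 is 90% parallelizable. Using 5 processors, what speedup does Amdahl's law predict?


Amdahl's law: T_p = T × ((1-p) + p/N)
= 804 × ((1-0.9) + 0.9/5)
= 804 × (0.10 + 0.1800)
= 804 × 0.2800
= 225.12
Speedup = 804/225.12
= 3.57×


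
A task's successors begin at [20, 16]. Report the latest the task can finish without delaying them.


LF = min of all successor start times
Successors start at: [20, 16]
LF = min(20, 16)
= 16


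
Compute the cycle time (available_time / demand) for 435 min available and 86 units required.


Cycle time = available time / demand
= 435 / 86
= 5.06 min/unit


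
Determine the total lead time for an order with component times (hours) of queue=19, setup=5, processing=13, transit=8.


Lead time = queue + setup + processing + transit
= 19 + 5 + 13 + 8
= 45 hours


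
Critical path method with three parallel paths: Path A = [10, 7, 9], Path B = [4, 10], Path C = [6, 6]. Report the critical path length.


Path A: 10 + 7 + 9 = 26
Path B: 4 + 10 = 14
Path C: 6 + 6 = 12
Critical path = longest = max(26, 14, 12)
= 26 (Path A)


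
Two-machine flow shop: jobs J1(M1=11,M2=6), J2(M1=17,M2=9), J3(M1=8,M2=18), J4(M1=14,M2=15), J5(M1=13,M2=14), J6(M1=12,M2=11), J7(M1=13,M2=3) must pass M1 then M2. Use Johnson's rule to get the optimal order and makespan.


Johnson's rule:
Group 1 (M1≤M2, sort by M1): ['J3', 'J5', 'J4']
Group 2 (M1>M2, sort desc M2): ['J6', 'J2', 'J1', 'J7']
Sequence: J3 → J5 → J4 → J6 → J2 → J1 → J7
Makespan calculation:
  J3: M1 done=8, M2 done=26
  J5: M1 done=21, M2 done=40
  J4: M1 done=35, M2 done=55
  J6: M1 done=47, M2 done=66
  J2: M1 done=64, M2 done=75
  J1: M1 done=75, M2 done=81
  J7: M1 done=88, M2 done=91
= Sequence: J3 → J5 → J4 → J6 → J2 → J1 → J7, Makespan: 91


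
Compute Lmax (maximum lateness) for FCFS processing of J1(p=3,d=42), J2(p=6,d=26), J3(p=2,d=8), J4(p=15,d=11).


Lateness per job (L = C - d):
  J1: C=3, d=42, L=-39
  J2: C=9, d=26, L=-17
  J3: C=11, d=8, L=3
  J4: C=26, d=11, L=15
Lmax = max(-39, -17, 3, 15)
= 15


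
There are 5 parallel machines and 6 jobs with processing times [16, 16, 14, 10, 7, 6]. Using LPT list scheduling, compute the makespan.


Jobs (LPT sorted): [16, 16, 14, 10, 7, 6]
Machines: 5
  J=16 → Machine 1 (load: 0+16=16)
  J=16 → Machine 2 (load: 0+16=16)
  J=14 → Machine 3 (load: 0+14=14)
  J=10 → Machine 4 (load: 0+10=10)
  J=7 → Machine 5 (load: 0+7=7)
  J=6 → Machine 5 (load: 7+6=13)
Machine loads: [16, 16, 14, 10, 13]
Makespan = max = 16 time units


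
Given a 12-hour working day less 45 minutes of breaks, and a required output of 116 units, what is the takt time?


Available = 12×60 - 45 = 675 min
Takt time = 675 / 116
= 5.82 min/unit


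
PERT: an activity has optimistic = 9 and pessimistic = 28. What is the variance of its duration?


σ² = ((p - o) / 6)² = (p - o)² / 36
= (28 - 9)² / 36
= 19² / 36
= 361 / 36
= 10.0278


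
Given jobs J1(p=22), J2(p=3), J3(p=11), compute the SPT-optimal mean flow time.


SPT order: J2 → J3 → J1
Completion times:
  J2: C=3
  J3: C=14
  J1: C=36
Sum = 53, n = 3
Mean flow = 53/3
= 17.67


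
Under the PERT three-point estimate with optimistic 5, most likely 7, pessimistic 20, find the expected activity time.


te = (o + 4m + p) / 6
= (5 + 4×7 + 20) / 6
= (5 + 28 + 20) / 6
= 53 / 6
= 8.83


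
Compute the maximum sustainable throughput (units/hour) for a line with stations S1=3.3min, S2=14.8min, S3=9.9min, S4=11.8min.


Bottleneck = longest station time
Station times: [3.3, 14.8, 9.9, 11.8]
Max = 14.8 min
Rate = 60 / 14.8
= 4.05 units/hour (bottleneck: 14.8min)


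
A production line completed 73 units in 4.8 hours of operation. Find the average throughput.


Throughput = units / time
= 73 / 4.8
= 15.2 units/hour


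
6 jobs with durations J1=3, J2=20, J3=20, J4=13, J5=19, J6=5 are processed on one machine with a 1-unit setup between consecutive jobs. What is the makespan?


Makespan = Σ processing + (n-1) × setup
= (3 + 20 + 20 + 13 + 19 + 5) + (6-1)×1
= 80 + 5
= 85 time units


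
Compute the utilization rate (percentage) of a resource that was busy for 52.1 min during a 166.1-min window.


Utilization = busy / total × 100
= 52.1 / 166.1 × 100
= 31.4%


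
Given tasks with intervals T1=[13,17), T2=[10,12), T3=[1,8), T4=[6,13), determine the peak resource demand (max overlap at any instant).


Check each time point for overlaps:
  t=6: 2 tasks active (T3, T4)
Max concurrent = 2


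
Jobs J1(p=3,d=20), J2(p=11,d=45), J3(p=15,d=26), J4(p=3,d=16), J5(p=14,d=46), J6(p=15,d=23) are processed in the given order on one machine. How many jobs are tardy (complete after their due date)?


Completion vs due date:
  J1: C=3, d=20 → on time
  J2: C=14, d=45 → on time
  J3: C=29, d=26 → TARDY
  J4: C=32, d=16 → TARDY
  J5: C=46, d=46 → on time
  J6: C=61, d=23 → TARDY
Tardy jobs: J3, J4, J6
Count = 3


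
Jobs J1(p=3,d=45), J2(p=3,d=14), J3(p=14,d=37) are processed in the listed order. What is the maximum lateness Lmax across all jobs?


Lateness per job (L = C - d):
  J1: C=3, d=45, L=-42
  J2: C=6, d=14, L=-8
  J3: C=20, d=37, L=-17
Lmax = max(-42, -8, -17)
= -8


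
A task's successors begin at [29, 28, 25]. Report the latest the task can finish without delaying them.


LF = min of all successor start times
Successors start at: [29, 28, 25]
LF = min(29, 28, 25)
= 25


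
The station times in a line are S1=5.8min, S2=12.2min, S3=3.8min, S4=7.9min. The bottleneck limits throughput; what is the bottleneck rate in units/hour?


Bottleneck = longest station time
Station times: [5.8, 12.2, 3.8, 7.9]
Max = 12.2 min
Rate = 60 / 12.2
= 4.92 units/hour (bottleneck: 12.2min)


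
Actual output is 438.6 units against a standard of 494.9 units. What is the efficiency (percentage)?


Efficiency = (actual / standard) × 100
= (438.6 / 494.9) × 100
= 88.6%


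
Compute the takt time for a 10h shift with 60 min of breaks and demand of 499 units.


Available = 10×60 - 60 = 540 min
Takt time = 540 / 499
= 1.08 min/unit


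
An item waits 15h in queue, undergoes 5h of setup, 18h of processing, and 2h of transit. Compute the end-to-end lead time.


Lead time = queue + setup + processing + transit
= 15 + 5 + 18 + 2
= 40 hours


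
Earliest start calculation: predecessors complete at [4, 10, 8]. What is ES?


ES = max of all predecessor completion times
Predecessors: [4, 10, 8]
ES = max(4, 10, 8)
= 10


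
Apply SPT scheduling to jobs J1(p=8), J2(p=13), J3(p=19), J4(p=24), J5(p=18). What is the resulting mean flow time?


SPT order: J1 → J2 → J5 → J3 → J4
Completion times:
  J1: C=8
  J2: C=21
  J5: C=39
  J3: C=58
  J4: C=82
Sum = 208, n = 5
Mean flow = 208/5
= 41.60


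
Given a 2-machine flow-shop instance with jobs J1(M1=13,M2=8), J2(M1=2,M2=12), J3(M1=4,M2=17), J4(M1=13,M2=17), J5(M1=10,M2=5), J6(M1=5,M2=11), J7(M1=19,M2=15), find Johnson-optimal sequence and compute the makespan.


Johnson's rule:
Group 1 (M1≤M2, sort by M1): ['J2', 'J3', 'J6', 'J4']
Group 2 (M1>M2, sort desc M2): ['J7', 'J1', 'J5']
Sequence: J2 → J3 → J6 → J4 → J7 → J1 → J5
Makespan calculation:
  J2: M1 done=2, M2 done=14
  J3: M1 done=6, M2 done=31
  J6: M1 done=11, M2 done=42
  J4: M1 done=24, M2 done=59
  J7: M1 done=43, M2 done=74
  J1: M1 done=56, M2 done=82
  J5: M1 done=66, M2 done=87
= Sequence: J2 → J3 → J6 → J4 → J7 → J1 → J5, Makespan: 87


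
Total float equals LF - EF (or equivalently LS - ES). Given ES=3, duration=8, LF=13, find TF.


EF = ES + duration = 3 + 8 = 11
LS = LF - duration = 13 - 8 = 5
Total Float = LF - EF = 13 - 11
(or LS - ES = 5 - 3)
= 2


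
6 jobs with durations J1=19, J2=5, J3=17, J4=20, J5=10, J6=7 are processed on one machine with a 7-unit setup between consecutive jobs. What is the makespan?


Makespan = Σ processing + (n-1) × setup
= (19 + 5 + 17 + 20 + 10 + 7) + (6-1)×7
= 78 + 35
= 113 time units


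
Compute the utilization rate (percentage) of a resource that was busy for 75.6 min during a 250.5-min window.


Utilization = busy / total × 100
= 75.6 / 250.5 × 100
= 30.2%


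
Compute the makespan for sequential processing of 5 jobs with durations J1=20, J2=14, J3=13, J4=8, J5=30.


Sequential makespan: sum all processing times
= 20 + 14 + 13 + 8 + 30
= 85 time units


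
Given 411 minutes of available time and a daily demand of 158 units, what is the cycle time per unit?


Cycle time = available time / demand
= 411 / 158
= 2.60 min/unit


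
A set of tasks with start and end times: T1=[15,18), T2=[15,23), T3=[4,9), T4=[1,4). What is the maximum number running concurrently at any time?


Check each time point for overlaps:
  t=15: 2 tasks active (T1, T2)
Max concurrent = 2


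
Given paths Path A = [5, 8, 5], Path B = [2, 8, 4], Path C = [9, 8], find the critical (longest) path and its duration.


Path A: 5 + 8 + 5 = 18
Path B: 2 + 8 + 4 = 14
Path C: 9 + 8 = 17
Critical path = longest = max(18, 14, 17)
= 18 (Path A)


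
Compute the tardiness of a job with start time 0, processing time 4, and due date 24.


Completion = start + processing = 0 + 4 = 4
Tardiness = max(0, C - d) = max(0, 4 - 24)
= max(0, -20)
= 0


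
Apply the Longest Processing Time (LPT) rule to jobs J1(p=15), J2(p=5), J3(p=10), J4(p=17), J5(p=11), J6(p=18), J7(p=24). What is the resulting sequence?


LPT: sort by longest processing time first
  J7: p=24
  J6: p=18
  J4: p=17
  J1: p=15
  J5: p=11
  J3: p=10
  J2: p=5
Order: J7 → J6 → J4 → J1 → J5 → J3 → J2


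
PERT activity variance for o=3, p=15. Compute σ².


σ² = ((p - o) / 6)² = (p - o)² / 36
= (15 - 3)² / 36
= 12² / 36
= 144 / 36
= 4.0000


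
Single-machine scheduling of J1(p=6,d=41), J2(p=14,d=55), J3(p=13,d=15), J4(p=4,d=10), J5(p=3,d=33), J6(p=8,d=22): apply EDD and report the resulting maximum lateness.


EDD order: J4 → J3 → J6 → J5 → J1 → J2
Completion and lateness:
  J4: C=4, d=10, L=4-10=-6
  J3: C=17, d=15, L=17-15=2
  J6: C=25, d=22, L=25-22=3
  J5: C=28, d=33, L=28-33=-5
  J1: C=34, d=41, L=34-41=-7
  J2: C=48, d=55, L=48-55=-7
Lmax = max(-6, 2, 3, -5, -7, -7)
= 3


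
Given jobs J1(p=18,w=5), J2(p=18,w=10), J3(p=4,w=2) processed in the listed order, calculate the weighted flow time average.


Completion times:
  J1: C=18, w×C=5×18=90
  J2: C=36, w×C=10×36=360
  J3: C=40, w×C=2×40=80
Sum w×C = 530
Sum w = 17
Weighted avg = 530/17
= 31.18


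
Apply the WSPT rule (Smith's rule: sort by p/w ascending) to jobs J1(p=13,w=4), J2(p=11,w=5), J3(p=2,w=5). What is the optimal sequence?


WSPT (Smith's rule): sort by p/w ascending
  J3: p/w = 2/5 = 0.400
  J2: p/w = 11/5 = 2.200
  J1: p/w = 13/4 = 3.250
Order: J3 → J2 → J1


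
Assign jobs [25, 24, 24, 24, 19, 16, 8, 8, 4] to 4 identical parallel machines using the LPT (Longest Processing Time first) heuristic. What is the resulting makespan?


Jobs (LPT sorted): [25, 24, 24, 24, 19, 16, 8, 8, 4]
Machines: 4
  J=25 → Machine 1 (load: 0+25=25)
  J=24 → Machine 2 (load: 0+24=24)
  J=24 → Machine 3 (load: 0+24=24)
  J=24 → Machine 4 (load: 0+24=24)
  J=19 → Machine 2 (load: 24+19=43)
  J=16 → Machine 3 (load: 24+16=40)
  J=8 → Machine 4 (load: 24+8=32)
  J=8 → Machine 1 (load: 25+8=33)
  J=4 → Machine 4 (load: 32+4=36)
Machine loads: [33, 43, 40, 36]
Makespan = max = 43 time units


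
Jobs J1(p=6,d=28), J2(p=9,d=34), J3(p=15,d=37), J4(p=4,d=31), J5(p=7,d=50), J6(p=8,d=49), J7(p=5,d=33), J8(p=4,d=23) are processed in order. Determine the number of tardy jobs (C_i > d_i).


Completion vs due date:
  J1: C=6, d=28 → on time
  J2: C=15, d=34 → on time
  J3: C=30, d=37 → on time
  J4: C=34, d=31 → TARDY
  J5: C=41, d=50 → on time
  J6: C=49, d=49 → on time
  J7: C=54, d=33 → TARDY
  J8: C=58, d=23 → TARDY
Tardy jobs: J4, J7, J8
Count = 3


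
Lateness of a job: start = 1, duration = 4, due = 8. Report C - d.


Completion = 1 + 4 = 5
Lateness = C - d = 5 - 8
= -3


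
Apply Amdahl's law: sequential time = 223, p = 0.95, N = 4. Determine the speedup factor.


Amdahl's law: T_p = T × ((1-p) + p/N)
= 223 × ((1-0.95) + 0.95/4)
= 223 × (0.05 + 0.2375)
= 223 × 0.2875
= 64.11
Speedup = 223/64.11
= 3.48×


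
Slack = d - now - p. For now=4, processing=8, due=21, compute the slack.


Slack = due - current_time - processing
= 21 - 4 - 8
= 9


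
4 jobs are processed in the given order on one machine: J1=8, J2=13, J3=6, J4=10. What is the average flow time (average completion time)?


Completion times:
  J1: completes at 8
  J2: completes at 21
  J3: completes at 27
  J4: completes at 37
Sum = 93
Average = 93/4
= 23.25


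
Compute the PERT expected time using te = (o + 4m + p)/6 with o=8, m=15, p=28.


te = (o + 4m + p) / 6
= (8 + 4×15 + 28) / 6
= (8 + 60 + 28) / 6
= 96 / 6
= 16.00


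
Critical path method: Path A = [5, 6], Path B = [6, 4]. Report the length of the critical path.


Path A: 5 + 6 = 11
Path B: 6 + 4 = 10
Critical path = longest = max(11, 10)
= 11 (Path A)


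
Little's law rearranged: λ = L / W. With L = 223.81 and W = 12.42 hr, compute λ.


Little's law: L = λW → λ = L / W
= 223.81 / 12.42
= 18.02 per hour


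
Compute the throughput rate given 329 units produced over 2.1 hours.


Throughput = units / time
= 329 / 2.1
= 156.7 units/hour


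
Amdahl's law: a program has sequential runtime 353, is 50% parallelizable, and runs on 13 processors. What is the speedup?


Amdahl's law: T_p = T × ((1-p) + p/N)
= 353 × ((1-0.5) + 0.5/13)
= 353 × (0.50 + 0.0385)
= 353 × 0.5385
= 190.08
Speedup = 353/190.08
= 1.86×


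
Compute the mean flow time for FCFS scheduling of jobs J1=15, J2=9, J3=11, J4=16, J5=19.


Completion times:
  J1: completes at 15
  J2: completes at 24
  J3: completes at 35
  J4: completes at 51
  J5: completes at 70
Sum = 195
Average = 195/5
= 39.00


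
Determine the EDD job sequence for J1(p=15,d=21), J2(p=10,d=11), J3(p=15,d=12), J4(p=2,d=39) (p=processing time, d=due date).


EDD: sort by earliest due date
  J2: d=11, p=10
  J3: d=12, p=15
  J1: d=21, p=15
  J4: d=39, p=2
Order: J2 → J3 → J1 → J4


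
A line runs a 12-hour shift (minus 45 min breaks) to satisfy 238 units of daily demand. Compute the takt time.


Available = 12×60 - 45 = 675 min
Takt time = 675 / 238
= 2.84 min/unit


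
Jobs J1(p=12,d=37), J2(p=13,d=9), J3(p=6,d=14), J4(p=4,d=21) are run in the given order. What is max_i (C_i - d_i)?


Lateness per job (L = C - d):
  J1: C=12, d=37, L=-25
  J2: C=25, d=9, L=16
  J3: C=31, d=14, L=17
  J4: C=35, d=21, L=14
Lmax = max(-25, 16, 17, 14)
= 17


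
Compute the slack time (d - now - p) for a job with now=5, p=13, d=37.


Slack = due - current_time - processing
= 37 - 5 - 13
= 19


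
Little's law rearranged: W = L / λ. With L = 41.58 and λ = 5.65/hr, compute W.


Little's law: L = λW → W = L / λ
= 41.58 / 5.65
= 7.36 hours


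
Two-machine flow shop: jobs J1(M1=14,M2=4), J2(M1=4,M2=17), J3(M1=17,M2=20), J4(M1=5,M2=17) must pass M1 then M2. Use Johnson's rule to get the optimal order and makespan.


Johnson's rule:
Group 1 (M1≤M2, sort by M1): ['J2', 'J4', 'J3']
Group 2 (M1>M2, sort desc M2): ['J1']
Sequence: J2 → J4 → J3 → J1
Makespan calculation:
  J2: M1 done=4, M2 done=21
  J4: M1 done=9, M2 done=38
  J3: M1 done=26, M2 done=58
  J1: M1 done=40, M2 done=62
= Sequence: J2 → J4 → J3 → J1, Makespan: 62


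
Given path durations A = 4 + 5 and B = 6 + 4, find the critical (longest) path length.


Path A: 4 + 5 = 9
Path B: 6 + 4 = 10
Critical path = longest = max(9, 10)
= 10 (Path B)


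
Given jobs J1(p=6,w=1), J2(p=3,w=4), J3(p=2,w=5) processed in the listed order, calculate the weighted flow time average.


Completion times:
  J1: C=6, w×C=1×6=6
  J2: C=9, w×C=4×9=36
  J3: C=11, w×C=5×11=55
Sum w×C = 97
Sum w = 10
Weighted avg = 97/10
= 9.70


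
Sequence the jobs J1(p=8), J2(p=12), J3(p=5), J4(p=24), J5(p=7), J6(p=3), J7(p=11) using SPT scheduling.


SPT: sort by shortest processing time
  J6: p=3
  J3: p=5
  J5: p=7
  J1: p=8
  J7: p=11
  J2: p=12
  J4: p=24
Order: J6 → J3 → J5 → J1 → J7 → J2 → J4


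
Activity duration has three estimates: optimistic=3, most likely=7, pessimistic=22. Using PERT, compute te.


te = (o + 4m + p) / 6
= (3 + 4×7 + 22) / 6
= (3 + 28 + 22) / 6
= 53 / 6
= 8.83


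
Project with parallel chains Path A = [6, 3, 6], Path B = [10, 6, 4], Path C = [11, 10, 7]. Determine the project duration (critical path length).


Path A: 6 + 3 + 6 = 15
Path B: 10 + 6 + 4 = 20
Path C: 11 + 10 + 7 = 28
Critical path = longest = max(15, 20, 28)
= 28 (Path C)


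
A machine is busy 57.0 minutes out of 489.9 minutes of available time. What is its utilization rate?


Utilization = busy / total × 100
= 57.0 / 489.9 × 100
= 11.6%


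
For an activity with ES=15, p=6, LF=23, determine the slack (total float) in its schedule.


EF = ES + duration = 15 + 6 = 21
LS = LF - duration = 23 - 6 = 17
Total Float = LF - EF = 23 - 21
(or LS - ES = 17 - 15)
= 2


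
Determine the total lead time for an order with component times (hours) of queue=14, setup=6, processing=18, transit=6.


Lead time = queue + setup + processing + transit
= 14 + 6 + 18 + 6
= 44 hours


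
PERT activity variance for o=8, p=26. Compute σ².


σ² = ((p - o) / 6)² = (p - o)² / 36
= (26 - 8)² / 36
= 18² / 36
= 324 / 36
= 9.0000


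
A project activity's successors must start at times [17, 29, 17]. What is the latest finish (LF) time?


LF = min of all successor start times
Successors start at: [17, 29, 17]
LF = min(17, 29, 17)
= 17


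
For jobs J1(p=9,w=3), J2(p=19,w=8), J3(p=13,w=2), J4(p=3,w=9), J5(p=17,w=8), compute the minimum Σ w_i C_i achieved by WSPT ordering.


WSPT order (by p/w): J4 → J5 → J2 → J1 → J3
  J4: C=3, w·C=9×3=27
  J5: C=20, w·C=8×20=160
  J2: C=39, w·C=8×39=312
  J1: C=48, w·C=3×48=144
  J3: C=61, w·C=2×61=122
Σ w·C = 765
= 765


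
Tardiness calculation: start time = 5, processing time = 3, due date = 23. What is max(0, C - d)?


Completion = start + processing = 5 + 3 = 8
Tardiness = max(0, C - d) = max(0, 8 - 23)
= max(0, -15)
= 0


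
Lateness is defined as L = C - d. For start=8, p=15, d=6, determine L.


Completion = 8 + 15 = 23
Lateness = C - d = 23 - 6
= 17


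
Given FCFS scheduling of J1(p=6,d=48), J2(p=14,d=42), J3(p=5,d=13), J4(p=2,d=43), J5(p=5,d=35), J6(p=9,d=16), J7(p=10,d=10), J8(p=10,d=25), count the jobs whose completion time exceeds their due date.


Completion vs due date:
  J1: C=6, d=48 → on time
  J2: C=20, d=42 → on time
  J3: C=25, d=13 → TARDY
  J4: C=27, d=43 → on time
  J5: C=32, d=35 → on time
  J6: C=41, d=16 → TARDY
  J7: C=51, d=10 → TARDY
  J8: C=61, d=25 → TARDY
Tardy jobs: J3, J6, J7, J8
Count = 4


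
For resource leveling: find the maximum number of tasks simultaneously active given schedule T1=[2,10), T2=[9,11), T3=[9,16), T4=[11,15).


Check each time point for overlaps:
  t=9: 3 tasks active (T1, T2, T3)
Max concurrent = 3


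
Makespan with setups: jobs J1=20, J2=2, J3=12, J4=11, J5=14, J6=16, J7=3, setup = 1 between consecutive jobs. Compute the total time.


Makespan = Σ processing + (n-1) × setup
= (20 + 2 + 12 + 11 + 14 + 16 + 3) + (7-1)×1
= 78 + 6
= 84 time units


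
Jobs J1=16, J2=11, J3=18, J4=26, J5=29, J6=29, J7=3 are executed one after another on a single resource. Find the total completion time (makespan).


Sequential makespan: sum all processing times
= 16 + 11 + 18 + 26 + 29 + 29 + 3
= 132 time units


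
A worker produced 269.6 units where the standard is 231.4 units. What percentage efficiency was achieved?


Efficiency = (actual / standard) × 100
= (269.6 / 231.4) × 100
= 116.5%


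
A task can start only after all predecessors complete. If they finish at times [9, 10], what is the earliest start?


ES = max of all predecessor completion times
Predecessors: [9, 10]
ES = max(9, 10)
= 10


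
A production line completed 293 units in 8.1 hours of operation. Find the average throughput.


Throughput = units / time
= 293 / 8.1
= 36.2 units/hour


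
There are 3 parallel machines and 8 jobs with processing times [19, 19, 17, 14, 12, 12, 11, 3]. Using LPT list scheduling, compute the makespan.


Jobs (LPT sorted): [19, 19, 17, 14, 12, 12, 11, 3]
Machines: 3
  J=19 → Machine 1 (load: 0+19=19)
  J=19 → Machine 2 (load: 0+19=19)
  J=17 → Machine 3 (load: 0+17=17)
  J=14 → Machine 3 (load: 17+14=31)
  J=12 → Machine 1 (load: 19+12=31)
  J=12 → Machine 2 (load: 19+12=31)
  J=11 → Machine 1 (load: 31+11=42)
  J=3 → Machine 2 (load: 31+3=34)
Machine loads: [42, 34, 31]
Makespan = max = 42 time units


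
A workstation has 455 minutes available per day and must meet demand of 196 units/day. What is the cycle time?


Cycle time = available time / demand
= 455 / 196
= 2.32 min/unit


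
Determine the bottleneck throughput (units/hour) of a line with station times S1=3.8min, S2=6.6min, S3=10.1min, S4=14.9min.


Bottleneck = longest station time
Station times: [3.8, 6.6, 10.1, 14.9]
Max = 14.9 min
Rate = 60 / 14.9
= 4.03 units/hour (bottleneck: 14.9min)


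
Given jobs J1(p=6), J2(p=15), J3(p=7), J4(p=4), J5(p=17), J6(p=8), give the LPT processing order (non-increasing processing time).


LPT: sort by longest processing time first
  J5: p=17
  J2: p=15
  J6: p=8
  J3: p=7
  J1: p=6
  J4: p=4
Order: J5 → J2 → J6 → J3 → J1 → J4


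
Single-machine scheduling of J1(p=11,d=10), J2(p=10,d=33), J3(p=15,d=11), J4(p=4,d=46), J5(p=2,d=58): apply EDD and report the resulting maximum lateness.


EDD order: J1 → J3 → J2 → J4 → J5
Completion and lateness:
  J1: C=11, d=10, L=11-10=1
  J3: C=26, d=11, L=26-11=15
  J2: C=36, d=33, L=36-33=3
  J4: C=40, d=46, L=40-46=-6
  J5: C=42, d=58, L=42-58=-16
Lmax = max(1, 15, 3, -6, -16)
= 15
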